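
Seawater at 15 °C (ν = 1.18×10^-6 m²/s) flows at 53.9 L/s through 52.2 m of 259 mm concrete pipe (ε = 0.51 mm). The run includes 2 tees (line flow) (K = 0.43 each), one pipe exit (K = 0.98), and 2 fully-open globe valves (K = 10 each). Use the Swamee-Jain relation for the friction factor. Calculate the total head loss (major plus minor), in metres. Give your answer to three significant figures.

H_L ≈ 1.43 m

V = 4Q/(πD²) = 1.023 m/s; V²/2g = 0.05335 m
Re = 2.25×10^5, ε/D = 0.00197 → f = 0.02430 (Swamee-Jain)
Major: h_f = f(L/D)·V²/2g = 0.02430·201.5·0.05335 = 0.2612 m
Minor: ΣK = 21.8; h_m = ΣK·V²/2g = 1.165 m
Total H_L = 0.2612 + 1.165 = 1.426 m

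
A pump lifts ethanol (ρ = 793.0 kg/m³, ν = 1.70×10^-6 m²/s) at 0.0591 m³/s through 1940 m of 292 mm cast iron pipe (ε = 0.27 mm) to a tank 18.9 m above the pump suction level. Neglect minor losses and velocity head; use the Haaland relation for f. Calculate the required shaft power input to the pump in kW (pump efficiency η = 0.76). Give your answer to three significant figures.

V = 4Q/(πD²) = 0.8825 m/s; Re = 1.52×10^5; ε/D = 9.25×10^-4; f = 0.02097
h_f = f(L/D)V²/2g = 5.532 m
Total head H = z + h_f = 18.9 + 5.532 = 24.43 m
P_hyd = ρgQH = 793.0·9.81·0.0591·24.43 = 11.23 kW
P_shaft = P_hyd/η = 11.23/0.76 = 14.78 kW

P_shaft ≈ 14.8 kW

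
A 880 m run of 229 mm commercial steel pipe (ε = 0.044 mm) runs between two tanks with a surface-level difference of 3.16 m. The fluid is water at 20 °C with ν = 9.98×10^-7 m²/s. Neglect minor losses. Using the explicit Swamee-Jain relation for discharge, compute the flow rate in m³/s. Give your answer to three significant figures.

Swamee-Jain (Type II): Q = -0.965·√(gD⁵h_f/L)·ln[ε/(3.7D) + √(3.17ν²L/(gD³h_f))]
√(gD⁵h_f/L) = √(9.81·0.229⁵·3.16/880) = 0.004710
ε/(3.7D) = 5.19×10^-5; √(3.17ν²L/(gD³h_f)) = 8.64×10^-5
Q = -0.965·0.004710·ln(1.383×10^-4) = 0.04039 m³/s
Check: V = 0.981 m/s, Re = 2.25×10^5, f = 0.01682, h_f = 3.17 m ≈ 3.16 m ✓

Q ≈ 0.0404 m³/s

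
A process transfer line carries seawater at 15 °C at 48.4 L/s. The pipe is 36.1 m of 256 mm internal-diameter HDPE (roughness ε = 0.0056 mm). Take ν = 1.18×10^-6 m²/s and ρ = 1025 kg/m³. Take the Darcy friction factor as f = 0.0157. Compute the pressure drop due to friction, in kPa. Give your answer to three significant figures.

V = 4Q/(πD²) = 4·0.0484/(π·0.256²) = 0.9403 m/s
h_f = f(L/D)V²/(2g) = 0.01570·(36.1/0.256)·0.9403²/(2·9.81) = 0.09977 m
Δp = ρg·h_f = 1025·9.81·0.09977 = 1.003 kPa

Δp ≈ 1.00 kPa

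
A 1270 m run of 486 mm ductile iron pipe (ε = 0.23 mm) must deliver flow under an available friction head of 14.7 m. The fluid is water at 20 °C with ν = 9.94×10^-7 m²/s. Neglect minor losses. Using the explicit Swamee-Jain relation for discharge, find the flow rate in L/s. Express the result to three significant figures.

Swamee-Jain (Type II): Q = -0.965·√(gD⁵h_f/L)·ln[ε/(3.7D) + √(3.17ν²L/(gD³h_f))]
√(gD⁵h_f/L) = √(9.81·0.486⁵·14.7/1270) = 0.05549
ε/(3.7D) = 1.28×10^-4; √(3.17ν²L/(gD³h_f)) = 1.55×10^-5
Q = -0.965·0.05549·ln(1.434×10^-4) = 0.4739 m³/s
Check: V = 2.55 m/s, Re = 1.25×10^6, f = 0.01701, h_f = 14.8 m ≈ 14.7 m ✓

Q ≈ 474 L/s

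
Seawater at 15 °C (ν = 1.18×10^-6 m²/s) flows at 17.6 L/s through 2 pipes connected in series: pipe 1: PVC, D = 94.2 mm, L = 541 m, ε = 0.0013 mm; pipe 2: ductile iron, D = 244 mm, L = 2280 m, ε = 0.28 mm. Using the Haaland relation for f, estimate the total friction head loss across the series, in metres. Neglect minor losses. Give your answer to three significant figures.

Pipe 1: V = 2.525 m/s, Re = 2.02×10^5, ε/D = 1.38×10^-5, f = 0.01556, h_1 = f(L/D)V²/2g = 29.05 m
Pipe 2: V = 0.3764 m/s, Re = 7.78×10^4, ε/D = 0.00115, f = 0.02298, h_2 = f(L/D)V²/2g = 1.550 m
Series → Q common, losses add: H = Σh = 30.60 m

H ≈ 30.6 m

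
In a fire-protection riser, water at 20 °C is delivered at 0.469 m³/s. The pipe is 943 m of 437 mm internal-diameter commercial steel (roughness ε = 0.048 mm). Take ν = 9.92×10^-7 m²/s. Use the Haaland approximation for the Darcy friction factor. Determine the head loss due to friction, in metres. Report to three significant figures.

h_f ≈ 14.2 m

V = 4Q/(πD²) = 4·0.469/(π·0.437²) = 3.127 m/s
Re = VD/ν = 3.127·0.437/9.92×10^-7 = 1.38×10^6 → turbulent
ε/D = 0.048/437 = 1.10×10^-4
Haaland: f = 0.01317
h_f = f(L/D)V²/(2g) = 0.01317·(943/0.437)·3.127²/(2·9.81) = 14.17 m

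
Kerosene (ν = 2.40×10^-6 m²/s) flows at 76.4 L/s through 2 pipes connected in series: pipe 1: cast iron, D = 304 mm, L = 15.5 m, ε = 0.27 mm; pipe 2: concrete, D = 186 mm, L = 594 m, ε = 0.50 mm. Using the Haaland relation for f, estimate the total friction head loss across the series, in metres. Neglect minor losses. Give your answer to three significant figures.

H ≈ 33.5 m

Pipe 1: V = 1.053 m/s, Re = 1.33×10^5, ε/D = 8.88×10^-4, f = 0.02103, h_1 = f(L/D)V²/2g = 0.06056 m
Pipe 2: V = 2.812 m/s, Re = 2.18×10^5, ε/D = 0.00269, f = 0.02602, h_2 = f(L/D)V²/2g = 33.49 m
Series → Q common, losses add: H = Σh = 33.55 m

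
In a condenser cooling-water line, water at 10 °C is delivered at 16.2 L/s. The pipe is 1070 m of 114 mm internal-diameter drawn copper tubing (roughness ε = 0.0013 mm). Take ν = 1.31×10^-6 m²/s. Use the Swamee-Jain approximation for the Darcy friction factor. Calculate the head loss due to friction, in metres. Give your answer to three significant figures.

h_f ≈ 20.2 m

V = 4Q/(πD²) = 4·0.0162/(π·0.114²) = 1.587 m/s
Re = VD/ν = 1.587·0.114/1.31×10^-6 = 1.38×10^5 → turbulent
ε/D = 0.0013/114 = 1.14×10^-5
Swamee-Jain: f = 0.01680
h_f = f(L/D)V²/(2g) = 0.01680·(1070/0.114)·1.587²/(2·9.81) = 20.25 m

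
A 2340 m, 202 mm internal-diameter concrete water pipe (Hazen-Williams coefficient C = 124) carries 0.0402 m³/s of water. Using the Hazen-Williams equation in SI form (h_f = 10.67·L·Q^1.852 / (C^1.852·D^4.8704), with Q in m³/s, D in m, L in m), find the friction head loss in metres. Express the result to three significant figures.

h_f = 10.67·2340·0.0402^1.852 / (124^1.852·0.202^4.8704) = 20.83 m

h_f ≈ 20.8 m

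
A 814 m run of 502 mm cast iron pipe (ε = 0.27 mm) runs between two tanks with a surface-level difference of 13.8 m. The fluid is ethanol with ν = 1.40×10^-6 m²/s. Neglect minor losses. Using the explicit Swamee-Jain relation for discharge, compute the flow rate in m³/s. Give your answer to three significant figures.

Q ≈ 0.613 m³/s

Swamee-Jain (Type II): Q = -0.965·√(gD⁵h_f/L)·ln[ε/(3.7D) + √(3.17ν²L/(gD³h_f))]
√(gD⁵h_f/L) = √(9.81·0.502⁵·13.8/814) = 0.07282
ε/(3.7D) = 1.45×10^-4; √(3.17ν²L/(gD³h_f)) = 1.72×10^-5
Q = -0.965·0.07282·ln(1.625×10^-4) = 0.6130 m³/s
Check: V = 3.10 m/s, Re = 1.11×10^6, f = 0.01750, h_f = 13.9 m ≈ 13.8 m ✓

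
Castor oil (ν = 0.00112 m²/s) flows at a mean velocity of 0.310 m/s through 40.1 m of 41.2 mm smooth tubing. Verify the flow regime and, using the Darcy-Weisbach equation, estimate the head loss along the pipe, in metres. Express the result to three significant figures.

h_f ≈ 26.8 m

Re = VD/ν = 0.310·0.04120/0.00112 = 11.4 → laminar (Re < 2300)
f = 64/Re = 5.612
h_f = f(L/D)V²/(2g) = 5.612·(40.1/0.04120)·0.310²/(2·9.81) = 26.76 m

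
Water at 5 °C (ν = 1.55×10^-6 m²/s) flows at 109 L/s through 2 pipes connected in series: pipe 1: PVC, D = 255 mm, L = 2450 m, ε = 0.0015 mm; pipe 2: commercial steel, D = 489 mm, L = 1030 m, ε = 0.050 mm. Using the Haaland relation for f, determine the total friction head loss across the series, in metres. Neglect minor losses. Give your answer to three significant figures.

Pipe 1: V = 2.134 m/s, Re = 3.51×10^5, ε/D = 5.88×10^-6, f = 0.01398, h_1 = f(L/D)V²/2g = 31.19 m
Pipe 2: V = 0.5804 m/s, Re = 1.83×10^5, ε/D = 1.02×10^-4, f = 0.01643, h_2 = f(L/D)V²/2g = 0.5943 m
Series → Q common, losses add: H = Σh = 31.78 m

H ≈ 31.8 m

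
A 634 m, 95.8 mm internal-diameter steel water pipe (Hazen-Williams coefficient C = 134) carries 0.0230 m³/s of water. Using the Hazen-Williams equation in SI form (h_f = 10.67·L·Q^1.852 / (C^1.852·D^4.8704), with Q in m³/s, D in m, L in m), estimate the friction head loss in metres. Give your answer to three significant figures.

h_f ≈ 65.8 m

h_f = 10.67·634·0.0230^1.852 / (134^1.852·0.0958^4.8704) = 65.76 m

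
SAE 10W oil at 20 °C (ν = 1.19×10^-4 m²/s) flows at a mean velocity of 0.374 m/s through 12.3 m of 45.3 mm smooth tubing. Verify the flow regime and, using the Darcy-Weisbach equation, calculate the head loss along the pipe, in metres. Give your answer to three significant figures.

h_f ≈ 0.870 m

Re = VD/ν = 0.374·0.04530/1.19×10^-4 = 142 → laminar (Re < 2300)
f = 64/Re = 0.4495
h_f = f(L/D)V²/(2g) = 0.4495·(12.3/0.04530)·0.374²/(2·9.81) = 0.8702 m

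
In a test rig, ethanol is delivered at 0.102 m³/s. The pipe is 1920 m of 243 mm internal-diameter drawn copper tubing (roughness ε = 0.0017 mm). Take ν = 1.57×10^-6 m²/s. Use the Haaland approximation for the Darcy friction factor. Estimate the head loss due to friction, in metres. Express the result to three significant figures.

h_f ≈ 27.4 m

V = 4Q/(πD²) = 4·0.102/(π·0.243²) = 2.199 m/s
Re = VD/ν = 2.199·0.243/1.57×10^-6 = 3.40×10^5 → turbulent
ε/D = 0.0017/243 = 7.00×10^-6
Haaland: f = 0.01407
h_f = f(L/D)V²/(2g) = 0.01407·(1920/0.243)·2.199²/(2·9.81) = 27.41 m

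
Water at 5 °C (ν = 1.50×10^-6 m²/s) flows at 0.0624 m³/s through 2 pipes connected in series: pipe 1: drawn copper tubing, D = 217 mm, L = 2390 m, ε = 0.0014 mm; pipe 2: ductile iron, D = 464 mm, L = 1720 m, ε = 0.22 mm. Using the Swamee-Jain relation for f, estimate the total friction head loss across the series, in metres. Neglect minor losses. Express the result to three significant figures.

H ≈ 24.5 m

Pipe 1: V = 1.687 m/s, Re = 2.44×10^5, ε/D = 6.45×10^-6, f = 0.01501, h_1 = f(L/D)V²/2g = 23.99 m
Pipe 2: V = 0.3690 m/s, Re = 1.14×10^5, ε/D = 4.74×10^-4, f = 0.01996, h_2 = f(L/D)V²/2g = 0.5137 m
Series → Q common, losses add: H = Σh = 24.51 m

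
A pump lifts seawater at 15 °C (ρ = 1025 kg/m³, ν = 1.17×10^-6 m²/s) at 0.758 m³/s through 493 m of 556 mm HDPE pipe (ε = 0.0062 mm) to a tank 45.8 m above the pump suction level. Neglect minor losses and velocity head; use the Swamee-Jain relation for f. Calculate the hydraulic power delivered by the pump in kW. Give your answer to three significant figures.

V = 4Q/(πD²) = 3.122 m/s; Re = 1.48×10^6; ε/D = 1.12×10^-5; f = 0.01122
h_f = f(L/D)V²/2g = 4.942 m
Total head H = z + h_f = 45.8 + 4.942 = 50.74 m
P_hyd = ρgQH = 1025·9.81·0.758·50.74 = 386.8 kW

P_hyd ≈ 387 kW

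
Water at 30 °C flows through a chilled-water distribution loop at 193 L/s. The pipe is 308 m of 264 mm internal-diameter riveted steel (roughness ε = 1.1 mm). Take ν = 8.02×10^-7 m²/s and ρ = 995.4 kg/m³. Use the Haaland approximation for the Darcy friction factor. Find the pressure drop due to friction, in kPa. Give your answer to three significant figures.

V = 4Q/(πD²) = 4·0.193/(π·0.264²) = 3.526 m/s
Re = VD/ν = 3.526·0.264/8.02×10^-7 = 1.16×10^6 → turbulent
ε/D = 1.1/264 = 0.00417
Haaland: f = 0.02890
h_f = f(L/D)V²/(2g) = 0.02890·(308/0.264)·3.526²/(2·9.81) = 21.36 m
Δp = ρg·h_f = 995.4·9.81·21.36 = 208.6 kPa

Δp ≈ 209 kPa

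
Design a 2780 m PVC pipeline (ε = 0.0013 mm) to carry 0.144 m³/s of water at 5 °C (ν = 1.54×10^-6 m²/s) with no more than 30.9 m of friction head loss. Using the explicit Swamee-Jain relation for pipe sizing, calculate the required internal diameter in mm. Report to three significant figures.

D ≈ 296 mm

Swamee-Jain (Type III): D = 0.66·[ε^1.25·(LQ²/(gh_f))^4.75 + ν·Q^9.4·(L/(gh_f))^5.2]^0.04
LQ²/(gh_f) = 0.1902; L/(gh_f) = 9.171
Term 1 = ε^1.25·(…)^4.75 = 1.65×10^-11; Term 2 = ν·Q^9.4·(…)^5.2 = 1.91×10^-9
D = 0.66·(1.65×10^-11 + 1.91×10^-9)^0.04 = 0.2957 m = 296 mm
Check: V = 2.10 m/s, Re = 4.03×10^5, f = 0.01368, h_f = 28.8 m ≈ 30.9 m ✓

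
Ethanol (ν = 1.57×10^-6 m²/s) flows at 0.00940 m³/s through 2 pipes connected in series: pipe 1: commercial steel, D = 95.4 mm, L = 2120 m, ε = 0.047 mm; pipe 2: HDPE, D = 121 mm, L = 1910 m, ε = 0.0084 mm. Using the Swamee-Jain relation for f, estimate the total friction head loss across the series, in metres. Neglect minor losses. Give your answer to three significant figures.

Pipe 1: V = 1.315 m/s, Re = 7.99×10^4, ε/D = 4.93×10^-4, f = 0.02101, h_1 = f(L/D)V²/2g = 41.15 m
Pipe 2: V = 0.8175 m/s, Re = 6.30×10^4, ε/D = 6.94×10^-5, f = 0.02004, h_2 = f(L/D)V²/2g = 10.78 m
Series → Q common, losses add: H = Σh = 51.93 m

H ≈ 51.9 m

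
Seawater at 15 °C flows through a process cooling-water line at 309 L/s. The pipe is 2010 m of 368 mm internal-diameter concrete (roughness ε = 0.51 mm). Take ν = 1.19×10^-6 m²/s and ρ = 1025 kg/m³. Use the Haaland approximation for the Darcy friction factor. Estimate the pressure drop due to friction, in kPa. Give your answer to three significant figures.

V = 4Q/(πD²) = 4·0.309/(π·0.368²) = 2.905 m/s
Re = VD/ν = 2.905·0.368/1.19×10^-6 = 8.98×10^5 → turbulent
ε/D = 0.51/368 = 0.00139
Haaland: f = 0.02157
h_f = f(L/D)V²/(2g) = 0.02157·(2010/0.368)·2.905²/(2·9.81) = 50.68 m
Δp = ρg·h_f = 1025·9.81·50.68 = 509.6 kPa

Δp ≈ 510 kPa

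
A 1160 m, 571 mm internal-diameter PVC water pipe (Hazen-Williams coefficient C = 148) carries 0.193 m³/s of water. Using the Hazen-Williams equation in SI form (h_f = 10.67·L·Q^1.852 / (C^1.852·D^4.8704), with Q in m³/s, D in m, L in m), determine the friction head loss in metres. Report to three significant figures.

h_f ≈ 0.862 m

h_f = 10.67·1160·0.193^1.852 / (148^1.852·0.571^4.8704) = 0.8618 m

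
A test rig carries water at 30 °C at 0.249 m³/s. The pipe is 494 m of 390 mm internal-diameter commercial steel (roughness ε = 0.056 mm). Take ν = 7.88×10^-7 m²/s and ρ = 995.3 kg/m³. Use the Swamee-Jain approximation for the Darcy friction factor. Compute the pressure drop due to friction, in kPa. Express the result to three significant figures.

Δp ≈ 38.5 kPa

V = 4Q/(πD²) = 4·0.249/(π·0.390²) = 2.084 m/s
Re = VD/ν = 2.084·0.390/7.88×10^-7 = 1.03×10^6 → turbulent
ε/D = 0.056/390 = 1.44×10^-4
Swamee-Jain: f = 0.01408
h_f = f(L/D)V²/(2g) = 0.01408·(494/0.390)·2.084²/(2·9.81) = 3.948 m
Δp = ρg·h_f = 995.3·9.81·3.948 = 38.55 kPa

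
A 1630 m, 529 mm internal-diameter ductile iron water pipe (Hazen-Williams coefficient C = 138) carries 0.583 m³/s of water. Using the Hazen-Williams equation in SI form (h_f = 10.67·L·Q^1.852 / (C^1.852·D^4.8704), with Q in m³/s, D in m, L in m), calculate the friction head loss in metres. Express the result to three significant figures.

h_f ≈ 15.5 m

h_f = 10.67·1630·0.583^1.852 / (138^1.852·0.529^4.8704) = 15.50 m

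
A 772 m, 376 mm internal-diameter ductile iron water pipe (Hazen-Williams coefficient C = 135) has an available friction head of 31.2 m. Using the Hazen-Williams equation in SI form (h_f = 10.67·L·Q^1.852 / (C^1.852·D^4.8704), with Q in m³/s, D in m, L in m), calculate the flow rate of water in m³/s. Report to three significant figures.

Q ≈ 0.508 m³/s

Rearranging: Q = [h_f·C^1.852·D^4.8704 / (10.67·L)]^(1/1.852)
Q = [31.2·135^1.852·0.376^4.8704 / (10.67·772)]^0.540 = 0.5077 m³/s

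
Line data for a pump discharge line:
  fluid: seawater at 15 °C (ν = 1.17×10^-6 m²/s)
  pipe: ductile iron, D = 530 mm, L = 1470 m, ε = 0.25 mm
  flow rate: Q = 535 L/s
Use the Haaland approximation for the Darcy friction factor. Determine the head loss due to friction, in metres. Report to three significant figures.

V = 4Q/(πD²) = 4·0.535/(π·0.530²) = 2.425 m/s
Re = VD/ν = 2.425·0.530/1.17×10^-6 = 1.10×10^6 → turbulent
ε/D = 0.25/530 = 4.72×10^-4
Haaland: f = 0.01694
h_f = f(L/D)V²/(2g) = 0.01694·(1470/0.530)·2.425²/(2·9.81) = 14.08 m

h_f ≈ 14.1 m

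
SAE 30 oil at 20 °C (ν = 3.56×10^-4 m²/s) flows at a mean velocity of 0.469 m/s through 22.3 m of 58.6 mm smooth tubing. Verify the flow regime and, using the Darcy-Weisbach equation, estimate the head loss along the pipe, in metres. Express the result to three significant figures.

h_f ≈ 3.54 m

Re = VD/ν = 0.469·0.05860/3.56×10^-4 = 77.2 → laminar (Re < 2300)
f = 64/Re = 0.8290
h_f = f(L/D)V²/(2g) = 0.8290·(22.3/0.05860)·0.469²/(2·9.81) = 3.537 m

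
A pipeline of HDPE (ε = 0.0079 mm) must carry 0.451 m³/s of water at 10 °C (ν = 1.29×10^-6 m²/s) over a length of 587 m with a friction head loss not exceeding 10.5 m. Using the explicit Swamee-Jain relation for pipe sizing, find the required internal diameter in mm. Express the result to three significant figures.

D ≈ 411 mm

Swamee-Jain (Type III): D = 0.66·[ε^1.25·(LQ²/(gh_f))^4.75 + ν·Q^9.4·(L/(gh_f))^5.2]^0.04
LQ²/(gh_f) = 1.159; L/(gh_f) = 5.699
Term 1 = ε^1.25·(…)^4.75 = 8.45×10^-7; Term 2 = ν·Q^9.4·(…)^5.2 = 6.16×10^-6
D = 0.66·(8.45×10^-7 + 6.16×10^-6)^0.04 = 0.4106 m = 411 mm
Check: V = 3.41 m/s, Re = 1.08×10^6, f = 0.01193, h_f = 10.1 m ≈ 10.5 m ✓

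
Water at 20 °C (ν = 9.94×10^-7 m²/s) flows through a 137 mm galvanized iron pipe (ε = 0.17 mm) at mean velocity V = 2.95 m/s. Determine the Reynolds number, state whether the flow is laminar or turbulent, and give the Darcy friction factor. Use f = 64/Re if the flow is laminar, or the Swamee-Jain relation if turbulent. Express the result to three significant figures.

Re = VD/ν = 2.950·0.137/9.94×10^-7 = 4.07×10^5
Re > 4000 → turbulent; ε/D = 0.00124
Swamee-Jain: f = 0.02147

Re ≈ 4.07×10^5; turbulent; f ≈ 0.0215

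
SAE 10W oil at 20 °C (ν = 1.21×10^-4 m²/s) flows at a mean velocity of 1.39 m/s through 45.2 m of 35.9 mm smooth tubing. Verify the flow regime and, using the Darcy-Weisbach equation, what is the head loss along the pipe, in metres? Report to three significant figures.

Re = VD/ν = 1.39·0.03590/1.21×10^-4 = 412 → laminar (Re < 2300)
f = 64/Re = 0.1552
h_f = f(L/D)V²/(2g) = 0.1552·(45.2/0.03590)·1.39²/(2·9.81) = 19.24 m

h_f ≈ 19.2 m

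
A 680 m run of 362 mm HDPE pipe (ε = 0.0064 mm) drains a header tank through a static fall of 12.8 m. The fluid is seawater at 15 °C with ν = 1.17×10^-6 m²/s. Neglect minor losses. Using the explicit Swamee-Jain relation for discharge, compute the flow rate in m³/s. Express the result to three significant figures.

Q ≈ 0.344 m³/s

Swamee-Jain (Type II): Q = -0.965·√(gD⁵h_f/L)·ln[ε/(3.7D) + √(3.17ν²L/(gD³h_f))]
√(gD⁵h_f/L) = √(9.81·0.362⁵·12.8/680) = 0.03388
ε/(3.7D) = 4.78×10^-6; √(3.17ν²L/(gD³h_f)) = 2.23×10^-5
Q = -0.965·0.03388·ln(2.704×10^-5) = 0.3439 m³/s
Check: V = 3.34 m/s, Re = 1.03×10^6, f = 0.01197, h_f = 12.8 m ≈ 12.8 m ✓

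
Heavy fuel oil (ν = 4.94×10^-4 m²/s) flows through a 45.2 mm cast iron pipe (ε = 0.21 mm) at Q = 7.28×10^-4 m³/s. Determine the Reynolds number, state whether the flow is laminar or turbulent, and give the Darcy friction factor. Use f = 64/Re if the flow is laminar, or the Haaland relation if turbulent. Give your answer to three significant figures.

Re ≈ 41.5; laminar; f = 64/Re ≈ 1.54

V = 4Q/(πD²) = 0.4537 m/s
Re = VD/ν = 0.4537·0.0452/4.94×10^-4 = 41.5
Re < 2300 → laminar → f = 64/Re = 1.542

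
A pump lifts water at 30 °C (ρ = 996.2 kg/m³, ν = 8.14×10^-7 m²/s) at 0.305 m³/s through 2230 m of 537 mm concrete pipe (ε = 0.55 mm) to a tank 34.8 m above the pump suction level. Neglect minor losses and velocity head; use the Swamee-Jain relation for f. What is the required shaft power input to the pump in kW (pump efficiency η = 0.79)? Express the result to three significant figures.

V = 4Q/(πD²) = 1.347 m/s; Re = 8.88×10^5; ε/D = 0.00102; f = 0.02018
h_f = f(L/D)V²/2g = 7.746 m
Total head H = z + h_f = 34.8 + 7.746 = 42.55 m
P_hyd = ρgQH = 996.2·9.81·0.305·42.55 = 126.8 kW
P_shaft = P_hyd/η = 126.8/0.79 = 160.5 kW

P_shaft ≈ 161 kW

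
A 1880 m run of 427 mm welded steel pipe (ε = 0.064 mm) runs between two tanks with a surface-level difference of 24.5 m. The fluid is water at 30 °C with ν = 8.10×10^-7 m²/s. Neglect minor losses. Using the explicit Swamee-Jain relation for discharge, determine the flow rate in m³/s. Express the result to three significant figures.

Swamee-Jain (Type II): Q = -0.965·√(gD⁵h_f/L)·ln[ε/(3.7D) + √(3.17ν²L/(gD³h_f))]
√(gD⁵h_f/L) = √(9.81·0.427⁵·24.5/1880) = 0.04260
ε/(3.7D) = 4.05×10^-5; √(3.17ν²L/(gD³h_f)) = 1.45×10^-5
Q = -0.965·0.04260·ln(5.496×10^-5) = 0.4032 m³/s
Check: V = 2.82 m/s, Re = 1.48×10^6, f = 0.01386, h_f = 24.7 m ≈ 24.5 m ✓

Q ≈ 0.403 m³/s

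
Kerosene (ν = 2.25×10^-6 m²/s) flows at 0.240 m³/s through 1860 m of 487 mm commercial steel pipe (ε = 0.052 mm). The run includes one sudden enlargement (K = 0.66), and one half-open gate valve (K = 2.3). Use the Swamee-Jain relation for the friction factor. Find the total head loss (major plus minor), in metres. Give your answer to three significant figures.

H_L ≈ 5.31 m

V = 4Q/(πD²) = 1.288 m/s; V²/2g = 0.08461 m
Re = 2.79×10^5, ε/D = 1.07×10^-4 → f = 0.01566 (Swamee-Jain)
Major: h_f = f(L/D)·V²/2g = 0.01566·3819·0.08461 = 5.060 m
Minor: ΣK = 2.96; h_m = ΣK·V²/2g = 0.2504 m
Total H_L = 5.060 + 0.2504 = 5.310 m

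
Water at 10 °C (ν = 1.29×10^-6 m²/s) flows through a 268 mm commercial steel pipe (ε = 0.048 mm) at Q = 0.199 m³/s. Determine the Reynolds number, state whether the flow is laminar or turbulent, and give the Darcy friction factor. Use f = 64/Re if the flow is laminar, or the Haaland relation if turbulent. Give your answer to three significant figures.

V = 4Q/(πD²) = 3.528 m/s
Re = VD/ν = 3.528·0.268/1.29×10^-6 = 7.33×10^5
Re > 4000 → turbulent; ε/D = 1.79×10^-4
Haaland: f = 0.01464

Re ≈ 7.33×10^5; turbulent; f ≈ 0.0146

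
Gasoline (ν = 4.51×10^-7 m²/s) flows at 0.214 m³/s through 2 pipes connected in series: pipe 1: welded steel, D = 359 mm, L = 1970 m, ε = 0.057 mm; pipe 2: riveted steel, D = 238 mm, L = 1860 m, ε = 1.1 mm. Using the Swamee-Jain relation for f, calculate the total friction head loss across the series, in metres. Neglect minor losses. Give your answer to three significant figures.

H ≈ 291 m

Pipe 1: V = 2.114 m/s, Re = 1.68×10^6, ε/D = 1.59×10^-4, f = 0.01389, h_1 = f(L/D)V²/2g = 17.36 m
Pipe 2: V = 4.810 m/s, Re = 2.54×10^6, ε/D = 0.00462, f = 0.02973, h_2 = f(L/D)V²/2g = 274.0 m
Series → Q common, losses add: H = Σh = 291.4 m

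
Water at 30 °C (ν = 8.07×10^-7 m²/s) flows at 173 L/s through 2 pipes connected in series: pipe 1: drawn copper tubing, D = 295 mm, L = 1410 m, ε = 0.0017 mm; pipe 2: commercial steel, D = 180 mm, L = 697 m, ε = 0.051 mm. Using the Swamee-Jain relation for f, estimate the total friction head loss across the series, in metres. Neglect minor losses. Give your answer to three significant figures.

H ≈ 159 m

Pipe 1: V = 2.531 m/s, Re = 9.25×10^5, ε/D = 5.76×10^-6, f = 0.01190, h_1 = f(L/D)V²/2g = 18.57 m
Pipe 2: V = 6.798 m/s, Re = 1.52×10^6, ε/D = 2.83×10^-4, f = 0.01536, h_2 = f(L/D)V²/2g = 140.1 m
Series → Q common, losses add: H = Σh = 158.6 m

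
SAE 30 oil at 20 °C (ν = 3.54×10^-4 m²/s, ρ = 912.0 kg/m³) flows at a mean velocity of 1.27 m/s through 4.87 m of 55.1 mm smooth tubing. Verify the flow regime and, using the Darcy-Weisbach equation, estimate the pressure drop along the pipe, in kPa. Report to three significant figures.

Δp ≈ 21.0 kPa

Re = VD/ν = 1.27·0.05510/3.54×10^-4 = 198 → laminar (Re < 2300)
f = 64/Re = 0.3238
h_f = f(L/D)V²/(2g) = 0.3238·(4.87/0.05510)·1.27²/(2·9.81) = 2.352 m
Δp = ρg·h_f = 912.0·9.81·2.352 = 21.05 kPa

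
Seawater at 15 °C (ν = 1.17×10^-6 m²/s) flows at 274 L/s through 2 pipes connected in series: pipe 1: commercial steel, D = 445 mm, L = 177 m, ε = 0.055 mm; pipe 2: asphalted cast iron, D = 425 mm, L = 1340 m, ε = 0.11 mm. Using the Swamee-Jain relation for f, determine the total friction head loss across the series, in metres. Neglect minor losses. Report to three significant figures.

Pipe 1: V = 1.762 m/s, Re = 6.70×10^5, ε/D = 1.24×10^-4, f = 0.01431, h_1 = f(L/D)V²/2g = 0.9006 m
Pipe 2: V = 1.931 m/s, Re = 7.02×10^5, ε/D = 2.59×10^-4, f = 0.01567, h_2 = f(L/D)V²/2g = 9.395 m
Series → Q common, losses add: H = Σh = 10.30 m

H ≈ 10.3 m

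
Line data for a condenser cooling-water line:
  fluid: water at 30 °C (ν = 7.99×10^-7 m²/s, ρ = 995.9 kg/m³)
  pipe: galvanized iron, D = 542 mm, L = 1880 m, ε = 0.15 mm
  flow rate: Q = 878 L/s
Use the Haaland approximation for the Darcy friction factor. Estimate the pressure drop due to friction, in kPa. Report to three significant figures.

V = 4Q/(πD²) = 4·0.878/(π·0.542²) = 3.805 m/s
Re = VD/ν = 3.805·0.542/7.99×10^-7 = 2.58×10^6 → turbulent
ε/D = 0.15/542 = 2.77×10^-4
Haaland: f = 0.01499
h_f = f(L/D)V²/(2g) = 0.01499·(1880/0.542)·3.805²/(2·9.81) = 38.37 m
Δp = ρg·h_f = 995.9·9.81·38.37 = 374.9 kPa

Δp ≈ 375 kPa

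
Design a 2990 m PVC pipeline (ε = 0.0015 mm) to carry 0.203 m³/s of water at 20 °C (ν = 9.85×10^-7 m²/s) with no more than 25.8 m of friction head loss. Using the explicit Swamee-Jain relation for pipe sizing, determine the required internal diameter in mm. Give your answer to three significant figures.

Swamee-Jain (Type III): D = 0.66·[ε^1.25·(LQ²/(gh_f))^4.75 + ν·Q^9.4·(L/(gh_f))^5.2]^0.04
LQ²/(gh_f) = 0.4868; L/(gh_f) = 11.81
Term 1 = ε^1.25·(…)^4.75 = 1.72×10^-9; Term 2 = ν·Q^9.4·(…)^5.2 = 1.15×10^-7
D = 0.66·(1.72×10^-9 + 1.15×10^-7)^0.04 = 0.3485 m = 349 mm
Check: V = 2.13 m/s, Re = 7.53×10^5, f = 0.01227, h_f = 24.3 m ≈ 25.8 m ✓

D ≈ 349 mm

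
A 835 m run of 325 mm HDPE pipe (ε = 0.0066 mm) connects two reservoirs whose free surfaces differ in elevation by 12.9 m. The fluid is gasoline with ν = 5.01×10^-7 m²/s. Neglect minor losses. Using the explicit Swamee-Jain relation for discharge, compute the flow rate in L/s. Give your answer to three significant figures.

Swamee-Jain (Type II): Q = -0.965·√(gD⁵h_f/L)·ln[ε/(3.7D) + √(3.17ν²L/(gD³h_f))]
√(gD⁵h_f/L) = √(9.81·0.325⁵·12.9/835) = 0.02344
ε/(3.7D) = 5.49×10^-6; √(3.17ν²L/(gD³h_f)) = 1.24×10^-5
Q = -0.965·0.02344·ln(1.786×10^-5) = 0.2473 m³/s
Check: V = 2.98 m/s, Re = 1.93×10^6, f = 0.01112, h_f = 12.9 m ≈ 12.9 m ✓

Q ≈ 247 L/s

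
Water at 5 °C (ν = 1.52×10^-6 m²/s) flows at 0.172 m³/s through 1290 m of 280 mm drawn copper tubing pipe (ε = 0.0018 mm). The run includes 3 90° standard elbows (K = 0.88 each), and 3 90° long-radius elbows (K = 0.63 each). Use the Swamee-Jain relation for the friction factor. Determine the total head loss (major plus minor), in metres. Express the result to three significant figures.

V = 4Q/(πD²) = 2.793 m/s; V²/2g = 0.3977 m
Re = 5.15×10^5, ε/D = 6.43×10^-6 → f = 0.01313 (Swamee-Jain)
Major: h_f = f(L/D)·V²/2g = 0.01313·4607·0.3977 = 24.06 m
Minor: ΣK = 4.53; h_m = ΣK·V²/2g = 1.802 m
Total H_L = 24.06 + 1.802 = 25.86 m

H_L ≈ 25.9 m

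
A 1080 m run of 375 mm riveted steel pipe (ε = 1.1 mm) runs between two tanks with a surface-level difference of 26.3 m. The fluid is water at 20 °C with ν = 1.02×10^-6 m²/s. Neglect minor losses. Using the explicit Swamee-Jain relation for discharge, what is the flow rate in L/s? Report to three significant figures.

Q ≈ 289 L/s

Swamee-Jain (Type II): Q = -0.965·√(gD⁵h_f/L)·ln[ε/(3.7D) + √(3.17ν²L/(gD³h_f))]
√(gD⁵h_f/L) = √(9.81·0.375⁵·26.3/1080) = 0.04209
ε/(3.7D) = 7.93×10^-4; √(3.17ν²L/(gD³h_f)) = 1.62×10^-5
Q = -0.965·0.04209·ln(8.090×10^-4) = 0.2892 m³/s
Check: V = 2.62 m/s, Re = 9.63×10^5, f = 0.02622, h_f = 26.4 m ≈ 26.3 m ✓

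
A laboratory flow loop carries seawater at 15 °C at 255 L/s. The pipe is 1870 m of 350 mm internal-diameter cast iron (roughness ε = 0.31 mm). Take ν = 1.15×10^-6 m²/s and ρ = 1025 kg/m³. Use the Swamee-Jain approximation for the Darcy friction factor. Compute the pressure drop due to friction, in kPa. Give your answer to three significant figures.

V = 4Q/(πD²) = 4·0.255/(π·0.350²) = 2.650 m/s
Re = VD/ν = 2.650·0.350/1.15×10^-6 = 8.07×10^5 → turbulent
ε/D = 0.31/350 = 8.86×10^-4
Swamee-Jain: f = 0.01958
h_f = f(L/D)V²/(2g) = 0.01958·(1870/0.350)·2.650²/(2·9.81) = 37.45 m
Δp = ρg·h_f = 1025·9.81·37.45 = 376.6 kPa

Δp ≈ 377 kPa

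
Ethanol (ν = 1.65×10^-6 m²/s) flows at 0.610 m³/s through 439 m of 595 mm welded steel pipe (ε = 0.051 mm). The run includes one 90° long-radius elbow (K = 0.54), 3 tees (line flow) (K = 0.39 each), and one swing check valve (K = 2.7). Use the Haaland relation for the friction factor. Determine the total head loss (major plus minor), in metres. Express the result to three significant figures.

H_L ≈ 3.51 m

V = 4Q/(πD²) = 2.194 m/s; V²/2g = 0.2453 m
Re = 7.91×10^5, ε/D = 8.57×10^-5 → f = 0.01340 (Haaland)
Major: h_f = f(L/D)·V²/2g = 0.01340·737.8·0.2453 = 2.426 m
Minor: ΣK = 4.41; h_m = ΣK·V²/2g = 1.082 m
Total H_L = 2.426 + 1.082 = 3.507 m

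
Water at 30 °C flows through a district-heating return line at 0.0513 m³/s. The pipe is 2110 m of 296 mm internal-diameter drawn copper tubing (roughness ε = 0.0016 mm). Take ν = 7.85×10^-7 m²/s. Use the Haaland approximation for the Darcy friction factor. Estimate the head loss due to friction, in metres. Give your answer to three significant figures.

V = 4Q/(πD²) = 4·0.0513/(π·0.296²) = 0.7455 m/s
Re = VD/ν = 0.7455·0.296/7.85×10^-7 = 2.81×10^5 → turbulent
ε/D = 0.0016/296 = 5.41×10^-6
Haaland: f = 0.01456
h_f = f(L/D)V²/(2g) = 0.01456·(2110/0.296)·0.7455²/(2·9.81) = 2.940 m

h_f ≈ 2.94 m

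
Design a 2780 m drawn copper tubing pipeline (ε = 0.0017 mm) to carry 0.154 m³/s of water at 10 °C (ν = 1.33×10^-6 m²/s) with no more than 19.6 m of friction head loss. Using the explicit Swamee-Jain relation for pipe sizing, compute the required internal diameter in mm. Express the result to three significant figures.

Swamee-Jain (Type III): D = 0.66·[ε^1.25·(LQ²/(gh_f))^4.75 + ν·Q^9.4·(L/(gh_f))^5.2]^0.04
LQ²/(gh_f) = 0.3429; L/(gh_f) = 14.46
Term 1 = ε^1.25·(…)^4.75 = 3.80×10^-10; Term 2 = ν·Q^9.4·(…)^5.2 = 3.30×10^-8
D = 0.66·(3.80×10^-10 + 3.30×10^-8)^0.04 = 0.3315 m = 332 mm
Check: V = 1.78 m/s, Re = 4.45×10^5, f = 0.01345, h_f = 18.3 m ≈ 19.6 m ✓

D ≈ 332 mm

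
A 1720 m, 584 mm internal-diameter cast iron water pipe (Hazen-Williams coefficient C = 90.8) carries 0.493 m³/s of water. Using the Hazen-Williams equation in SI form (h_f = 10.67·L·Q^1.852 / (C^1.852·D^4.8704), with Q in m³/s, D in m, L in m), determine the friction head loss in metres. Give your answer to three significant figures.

h_f ≈ 16.1 m

h_f = 10.67·1720·0.493^1.852 / (90.8^1.852·0.584^4.8704) = 16.07 m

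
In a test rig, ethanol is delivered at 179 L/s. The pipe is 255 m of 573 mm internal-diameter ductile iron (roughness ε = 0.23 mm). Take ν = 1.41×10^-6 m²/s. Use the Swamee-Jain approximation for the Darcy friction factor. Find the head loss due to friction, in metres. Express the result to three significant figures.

V = 4Q/(πD²) = 4·0.179/(π·0.573²) = 0.6942 m/s
Re = VD/ν = 0.6942·0.573/1.41×10^-6 = 2.82×10^5 → turbulent
ε/D = 0.23/573 = 4.01×10^-4
Swamee-Jain: f = 0.01782
h_f = f(L/D)V²/(2g) = 0.01782·(255/0.573)·0.6942²/(2·9.81) = 0.1948 m

h_f ≈ 0.195 m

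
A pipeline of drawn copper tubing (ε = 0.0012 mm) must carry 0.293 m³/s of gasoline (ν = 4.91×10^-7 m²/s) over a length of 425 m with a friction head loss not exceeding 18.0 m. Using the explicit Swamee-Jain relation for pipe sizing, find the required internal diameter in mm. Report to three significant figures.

D ≈ 280 mm

Swamee-Jain (Type III): D = 0.66·[ε^1.25·(LQ²/(gh_f))^4.75 + ν·Q^9.4·(L/(gh_f))^5.2]^0.04
LQ²/(gh_f) = 0.2066; L/(gh_f) = 2.407
Term 1 = ε^1.25·(…)^4.75 = 2.22×10^-11; Term 2 = ν·Q^9.4·(…)^5.2 = 4.60×10^-10
D = 0.66·(2.22×10^-11 + 4.60×10^-10)^0.04 = 0.2798 m = 280 mm
Check: V = 4.76 m/s, Re = 2.72×10^6, f = 0.01008, h_f = 17.7 m ≈ 18.0 m ✓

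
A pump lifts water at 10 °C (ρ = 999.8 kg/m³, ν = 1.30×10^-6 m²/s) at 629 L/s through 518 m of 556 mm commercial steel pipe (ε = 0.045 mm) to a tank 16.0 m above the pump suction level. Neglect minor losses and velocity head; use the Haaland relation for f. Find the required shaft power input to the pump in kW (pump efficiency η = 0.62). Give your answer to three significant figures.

V = 4Q/(πD²) = 2.591 m/s; Re = 1.11×10^6; ε/D = 8.09×10^-5; f = 0.01292
h_f = f(L/D)V²/2g = 4.117 m
Total head H = z + h_f = 16.0 + 4.117 = 20.12 m
P_hyd = ρgQH = 999.8·9.81·0.629·20.12 = 124.1 kW
P_shaft = P_hyd/η = 124.1/0.62 = 200.2 kW

P_shaft ≈ 200 kW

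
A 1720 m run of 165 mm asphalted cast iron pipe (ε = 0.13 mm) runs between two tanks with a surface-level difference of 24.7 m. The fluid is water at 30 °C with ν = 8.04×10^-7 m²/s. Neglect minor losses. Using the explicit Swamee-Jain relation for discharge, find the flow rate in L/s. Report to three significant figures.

Swamee-Jain (Type II): Q = -0.965·√(gD⁵h_f/L)·ln[ε/(3.7D) + √(3.17ν²L/(gD³h_f))]
√(gD⁵h_f/L) = √(9.81·0.165⁵·24.7/1720) = 0.004151
ε/(3.7D) = 2.13×10^-4; √(3.17ν²L/(gD³h_f)) = 5.69×10^-5
Q = -0.965·0.004151·ln(2.698×10^-4) = 0.03292 m³/s
Check: V = 1.54 m/s, Re = 3.16×10^5, f = 0.01976, h_f = 24.9 m ≈ 24.7 m ✓

Q ≈ 32.9 L/s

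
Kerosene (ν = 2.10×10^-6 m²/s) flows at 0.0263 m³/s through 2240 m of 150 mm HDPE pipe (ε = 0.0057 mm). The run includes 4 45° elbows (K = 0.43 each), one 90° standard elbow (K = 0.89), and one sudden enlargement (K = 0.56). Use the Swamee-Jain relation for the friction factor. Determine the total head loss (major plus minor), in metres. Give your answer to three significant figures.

H_L ≈ 30.5 m

V = 4Q/(πD²) = 1.488 m/s; V²/2g = 0.1129 m
Re = 1.06×10^5, ε/D = 3.80×10^-5 → f = 0.01788 (Swamee-Jain)
Major: h_f = f(L/D)·V²/2g = 0.01788·14933·0.1129 = 30.14 m
Minor: ΣK = 3.17; h_m = ΣK·V²/2g = 0.3579 m
Total H_L = 30.14 + 0.3579 = 30.49 m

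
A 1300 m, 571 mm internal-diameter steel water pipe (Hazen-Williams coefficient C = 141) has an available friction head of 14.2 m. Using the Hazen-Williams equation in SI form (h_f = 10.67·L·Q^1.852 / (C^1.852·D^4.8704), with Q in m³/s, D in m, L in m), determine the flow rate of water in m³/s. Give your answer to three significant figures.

Rearranging: Q = [h_f·C^1.852·D^4.8704 / (10.67·L)]^(1/1.852)
Q = [14.2·141^1.852·0.571^4.8704 / (10.67·1300)]^0.540 = 0.7850 m³/s

Q ≈ 0.785 m³/s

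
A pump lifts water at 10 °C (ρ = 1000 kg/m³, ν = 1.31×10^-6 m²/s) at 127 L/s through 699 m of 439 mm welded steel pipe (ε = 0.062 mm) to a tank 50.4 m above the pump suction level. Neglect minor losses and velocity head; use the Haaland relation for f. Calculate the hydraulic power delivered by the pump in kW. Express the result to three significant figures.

P_hyd ≈ 63.9 kW

V = 4Q/(πD²) = 0.8390 m/s; Re = 2.81×10^5; ε/D = 1.41×10^-4; f = 0.01571
h_f = f(L/D)V²/2g = 0.8978 m
Total head H = z + h_f = 50.4 + 0.8978 = 51.30 m
P_hyd = ρgQH = 1000·9.81·0.127·51.30 = 63.91 kW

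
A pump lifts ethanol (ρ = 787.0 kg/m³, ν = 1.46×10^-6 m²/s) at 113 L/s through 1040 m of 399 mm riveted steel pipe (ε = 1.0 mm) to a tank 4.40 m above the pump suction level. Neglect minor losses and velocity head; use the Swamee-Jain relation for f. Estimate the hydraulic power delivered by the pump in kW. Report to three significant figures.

V = 4Q/(πD²) = 0.9037 m/s; Re = 2.47×10^5; ε/D = 0.00251; f = 0.02567
h_f = f(L/D)V²/2g = 2.786 m
Total head H = z + h_f = 4.40 + 2.786 = 7.186 m
P_hyd = ρgQH = 787.0·9.81·0.113·7.186 = 6.269 kW

P_hyd ≈ 6.27 kW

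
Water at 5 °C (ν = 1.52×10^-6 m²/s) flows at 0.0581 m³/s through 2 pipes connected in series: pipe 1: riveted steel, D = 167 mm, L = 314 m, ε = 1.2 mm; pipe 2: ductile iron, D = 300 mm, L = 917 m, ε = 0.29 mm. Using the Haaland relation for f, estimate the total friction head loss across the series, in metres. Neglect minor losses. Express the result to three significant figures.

H ≈ 25.3 m

Pipe 1: V = 2.652 m/s, Re = 2.91×10^5, ε/D = 0.00719, f = 0.03430, h_1 = f(L/D)V²/2g = 23.13 m
Pipe 2: V = 0.8219 m/s, Re = 1.62×10^5, ε/D = 9.67×10^-4, f = 0.02104, h_2 = f(L/D)V²/2g = 2.215 m
Series → Q common, losses add: H = Σh = 25.34 m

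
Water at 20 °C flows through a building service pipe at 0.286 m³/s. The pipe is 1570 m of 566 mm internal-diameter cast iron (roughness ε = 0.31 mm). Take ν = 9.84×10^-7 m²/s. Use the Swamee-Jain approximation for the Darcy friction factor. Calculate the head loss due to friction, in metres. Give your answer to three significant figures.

h_f ≈ 3.26 m

V = 4Q/(πD²) = 4·0.286/(π·0.566²) = 1.137 m/s
Re = VD/ν = 1.137·0.566/9.84×10^-7 = 6.54×10^5 → turbulent
ε/D = 0.31/566 = 5.48×10^-4
Swamee-Jain: f = 0.01786
h_f = f(L/D)V²/(2g) = 0.01786·(1570/0.566)·1.137²/(2·9.81) = 3.263 m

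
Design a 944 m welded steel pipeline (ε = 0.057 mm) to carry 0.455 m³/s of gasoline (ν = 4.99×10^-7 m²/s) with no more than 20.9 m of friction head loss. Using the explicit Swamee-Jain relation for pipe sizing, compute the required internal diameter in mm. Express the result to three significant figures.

D ≈ 404 mm

Swamee-Jain (Type III): D = 0.66·[ε^1.25·(LQ²/(gh_f))^4.75 + ν·Q^9.4·(L/(gh_f))^5.2]^0.04
LQ²/(gh_f) = 0.9532; L/(gh_f) = 4.604
Term 1 = ε^1.25·(…)^4.75 = 3.94×10^-6; Term 2 = ν·Q^9.4·(…)^5.2 = 8.55×10^-7
D = 0.66·(3.94×10^-6 + 8.55×10^-7)^0.04 = 0.4044 m = 404 mm
Check: V = 3.54 m/s, Re = 2.87×10^6, f = 0.01334, h_f = 19.9 m ≈ 20.9 m ✓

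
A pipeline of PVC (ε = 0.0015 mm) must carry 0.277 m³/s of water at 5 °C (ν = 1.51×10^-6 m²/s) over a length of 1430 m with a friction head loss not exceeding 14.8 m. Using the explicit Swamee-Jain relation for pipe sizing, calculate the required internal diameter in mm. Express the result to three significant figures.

D ≈ 384 mm

Swamee-Jain (Type III): D = 0.66·[ε^1.25·(LQ²/(gh_f))^4.75 + ν·Q^9.4·(L/(gh_f))^5.2]^0.04
LQ²/(gh_f) = 0.7557; L/(gh_f) = 9.849
Term 1 = ε^1.25·(…)^4.75 = 1.39×10^-8; Term 2 = ν·Q^9.4·(…)^5.2 = 1.27×10^-6
D = 0.66·(1.39×10^-8 + 1.27×10^-6)^0.04 = 0.3836 m = 384 mm
Check: V = 2.40 m/s, Re = 6.09×10^5, f = 0.01271, h_f = 13.9 m ≈ 14.8 m ✓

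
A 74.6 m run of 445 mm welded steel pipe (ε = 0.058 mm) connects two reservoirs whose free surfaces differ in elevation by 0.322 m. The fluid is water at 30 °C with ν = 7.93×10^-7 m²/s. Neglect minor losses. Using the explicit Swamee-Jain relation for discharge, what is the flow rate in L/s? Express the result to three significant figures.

Q ≈ 256 L/s

Swamee-Jain (Type II): Q = -0.965·√(gD⁵h_f/L)·ln[ε/(3.7D) + √(3.17ν²L/(gD³h_f))]
√(gD⁵h_f/L) = √(9.81·0.445⁵·0.322/74.6) = 0.02718
ε/(3.7D) = 3.52×10^-5; √(3.17ν²L/(gD³h_f)) = 2.31×10^-5
Q = -0.965·0.02718·ln(5.834×10^-5) = 0.2557 m³/s
Check: V = 1.64 m/s, Re = 9.23×10^5, f = 0.01402, h_f = 0.324 m ≈ 0.322 m ✓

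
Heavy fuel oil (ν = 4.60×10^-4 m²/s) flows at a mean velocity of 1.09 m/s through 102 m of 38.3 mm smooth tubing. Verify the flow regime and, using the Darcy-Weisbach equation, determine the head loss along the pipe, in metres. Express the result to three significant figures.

Re = VD/ν = 1.09·0.03830/4.60×10^-4 = 90.8 → laminar (Re < 2300)
f = 64/Re = 0.7052
h_f = f(L/D)V²/(2g) = 0.7052·(102/0.03830)·1.09²/(2·9.81) = 113.7 m

h_f ≈ 114 m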